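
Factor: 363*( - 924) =-2^2 * 3^2*7^1*11^3=- 335412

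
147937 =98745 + 49192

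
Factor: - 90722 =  - 2^1 * 45361^1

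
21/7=3=3.00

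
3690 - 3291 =399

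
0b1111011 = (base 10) 123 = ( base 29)47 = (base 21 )5I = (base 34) 3L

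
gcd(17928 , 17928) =17928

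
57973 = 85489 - 27516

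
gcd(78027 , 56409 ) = 3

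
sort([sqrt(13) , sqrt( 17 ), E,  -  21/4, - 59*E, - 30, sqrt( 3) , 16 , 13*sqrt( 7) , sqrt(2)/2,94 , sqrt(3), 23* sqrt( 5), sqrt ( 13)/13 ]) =[ - 59*E, - 30, - 21/4, sqrt( 13 )/13,sqrt( 2 )/2, sqrt( 3), sqrt(3 ),E, sqrt(13 ), sqrt(17),16,13*sqrt( 7),23 * sqrt(5),94] 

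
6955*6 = 41730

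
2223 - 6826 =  -4603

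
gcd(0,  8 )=8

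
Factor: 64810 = 2^1 * 5^1*6481^1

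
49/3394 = 49/3394 = 0.01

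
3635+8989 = 12624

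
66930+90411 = 157341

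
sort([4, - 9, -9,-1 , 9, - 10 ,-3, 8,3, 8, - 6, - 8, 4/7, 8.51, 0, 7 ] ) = [- 10,-9, -9, - 8, - 6, - 3,-1, 0,4/7 , 3,  4,7,8, 8, 8.51, 9 ]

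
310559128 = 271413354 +39145774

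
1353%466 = 421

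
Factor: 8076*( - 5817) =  - 46978092 = -2^2*3^2*7^1*277^1 * 673^1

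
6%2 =0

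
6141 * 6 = 36846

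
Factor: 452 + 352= 804  =  2^2 * 3^1*67^1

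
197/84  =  2+29/84 = 2.35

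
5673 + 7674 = 13347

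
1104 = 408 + 696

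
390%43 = 3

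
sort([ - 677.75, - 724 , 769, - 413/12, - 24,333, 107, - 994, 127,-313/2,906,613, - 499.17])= [ - 994,  -  724, - 677.75, - 499.17, - 313/2,-413/12, - 24, 107, 127, 333,613,769, 906] 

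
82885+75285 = 158170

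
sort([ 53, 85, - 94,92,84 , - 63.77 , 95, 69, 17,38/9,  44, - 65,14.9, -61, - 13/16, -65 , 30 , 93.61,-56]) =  [ - 94, - 65 , - 65 ,-63.77 ,-61, - 56, - 13/16,38/9 , 14.9,17 , 30, 44 , 53,69, 84 , 85,  92 , 93.61, 95]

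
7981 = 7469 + 512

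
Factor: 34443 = 3^2*43^1*89^1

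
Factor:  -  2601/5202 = - 2^ (-1 ) = - 1/2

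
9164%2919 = 407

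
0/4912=0 =0.00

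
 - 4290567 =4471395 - 8761962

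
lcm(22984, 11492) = 22984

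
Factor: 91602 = 2^1 * 3^2 * 7^1*727^1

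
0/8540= 0 =0.00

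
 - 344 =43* ( -8)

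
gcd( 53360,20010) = 6670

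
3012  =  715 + 2297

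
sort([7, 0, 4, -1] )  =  [ - 1, 0, 4,7]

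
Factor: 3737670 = 2^1*3^1*5^1*31^1*4019^1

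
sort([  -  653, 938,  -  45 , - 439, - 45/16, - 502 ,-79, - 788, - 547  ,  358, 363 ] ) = [ - 788,-653, - 547,  -  502,  -  439, - 79,  -  45,  -  45/16,  358,363, 938]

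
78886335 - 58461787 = 20424548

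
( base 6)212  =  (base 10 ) 80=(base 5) 310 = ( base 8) 120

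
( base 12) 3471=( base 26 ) 8gl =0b1011011010101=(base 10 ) 5845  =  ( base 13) 2878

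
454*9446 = 4288484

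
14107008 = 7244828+6862180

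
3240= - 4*( - 810 )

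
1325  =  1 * 1325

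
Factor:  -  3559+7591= 2^6*3^2*7^1 = 4032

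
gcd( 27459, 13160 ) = 1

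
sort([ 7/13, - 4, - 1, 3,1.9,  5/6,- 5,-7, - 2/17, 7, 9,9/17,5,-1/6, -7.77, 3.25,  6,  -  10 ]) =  [ - 10, - 7.77,-7, - 5, - 4, - 1 ,-1/6,- 2/17, 9/17, 7/13, 5/6, 1.9, 3,3.25,5,6,7,9 ]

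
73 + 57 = 130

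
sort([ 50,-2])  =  [-2,50 ]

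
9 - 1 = 8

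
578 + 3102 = 3680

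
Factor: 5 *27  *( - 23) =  - 3105 = - 3^3*5^1 * 23^1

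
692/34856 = 173/8714 = 0.02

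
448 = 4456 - 4008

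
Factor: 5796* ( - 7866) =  - 2^3*3^4 * 7^1*19^1*23^2=- 45591336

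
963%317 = 12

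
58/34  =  1+ 12/17 = 1.71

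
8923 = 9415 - 492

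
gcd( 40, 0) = 40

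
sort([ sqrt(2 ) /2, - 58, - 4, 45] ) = [  -  58,  -  4, sqrt(2 )/2, 45]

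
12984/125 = 12984/125 = 103.87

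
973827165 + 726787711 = 1700614876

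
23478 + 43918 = 67396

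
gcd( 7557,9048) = 3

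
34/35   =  34/35 = 0.97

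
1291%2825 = 1291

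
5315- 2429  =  2886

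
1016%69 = 50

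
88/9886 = 44/4943 = 0.01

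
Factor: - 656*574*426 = -160407744 = - 2^6*3^1*7^1*41^2*71^1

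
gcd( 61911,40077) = 9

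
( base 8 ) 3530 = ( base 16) 758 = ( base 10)1880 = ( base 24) 368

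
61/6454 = 61/6454 = 0.01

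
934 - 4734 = -3800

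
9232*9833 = 90778256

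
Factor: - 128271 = -3^1*11^1*13^2*23^1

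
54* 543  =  29322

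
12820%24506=12820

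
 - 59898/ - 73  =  820 + 38/73 = 820.52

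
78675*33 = 2596275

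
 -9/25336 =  - 1+ 25327/25336 = - 0.00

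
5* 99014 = 495070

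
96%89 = 7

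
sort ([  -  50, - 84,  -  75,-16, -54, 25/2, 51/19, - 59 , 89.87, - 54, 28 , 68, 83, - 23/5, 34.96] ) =[ - 84, - 75, -59, - 54,  -  54, - 50,-16,-23/5, 51/19,25/2,28, 34.96,  68, 83,  89.87 ] 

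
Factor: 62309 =13^1*4793^1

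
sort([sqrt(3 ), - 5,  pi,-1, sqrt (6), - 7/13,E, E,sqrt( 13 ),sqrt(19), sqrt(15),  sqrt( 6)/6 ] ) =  [ - 5,-1, - 7/13 , sqrt(6) /6,sqrt(3), sqrt( 6) , E,  E , pi,sqrt (13),sqrt(15), sqrt(19)] 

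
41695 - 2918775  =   - 2877080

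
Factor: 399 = 3^1*7^1*19^1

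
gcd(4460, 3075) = 5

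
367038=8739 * 42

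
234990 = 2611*90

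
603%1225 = 603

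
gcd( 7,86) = 1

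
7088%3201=686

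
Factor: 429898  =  2^1* 7^1*30707^1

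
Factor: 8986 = 2^1*4493^1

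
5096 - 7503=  - 2407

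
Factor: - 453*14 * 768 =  - 4870656 =- 2^9 * 3^2 * 7^1*151^1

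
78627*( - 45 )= - 3538215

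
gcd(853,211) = 1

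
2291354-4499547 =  - 2208193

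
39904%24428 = 15476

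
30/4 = 7 + 1/2 = 7.50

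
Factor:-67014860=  - 2^2*5^1* 11^1*419^1 * 727^1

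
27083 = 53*511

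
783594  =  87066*9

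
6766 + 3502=10268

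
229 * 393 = 89997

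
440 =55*8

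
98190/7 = 98190/7 = 14027.14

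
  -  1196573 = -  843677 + -352896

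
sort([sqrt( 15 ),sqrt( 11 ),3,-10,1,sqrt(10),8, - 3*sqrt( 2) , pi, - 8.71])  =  [-10,  -  8.71, - 3*sqrt( 2),1,  3, pi, sqrt(10 ), sqrt( 11 ),sqrt( 15),8 ] 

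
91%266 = 91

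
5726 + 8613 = 14339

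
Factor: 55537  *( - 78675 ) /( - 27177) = 5^2*19^1 *37^1* 79^1* 1049^1*9059^(-1 ) = 1456457825/9059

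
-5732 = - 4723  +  - 1009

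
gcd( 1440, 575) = 5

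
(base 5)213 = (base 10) 58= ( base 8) 72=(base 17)37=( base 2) 111010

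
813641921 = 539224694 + 274417227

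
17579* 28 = 492212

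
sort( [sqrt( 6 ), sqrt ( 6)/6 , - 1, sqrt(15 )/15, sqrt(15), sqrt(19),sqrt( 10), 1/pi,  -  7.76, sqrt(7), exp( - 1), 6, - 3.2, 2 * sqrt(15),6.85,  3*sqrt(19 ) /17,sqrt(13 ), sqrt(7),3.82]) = [ - 7.76, - 3.2 , - 1,sqrt( 15)/15, 1/pi,exp ( - 1),sqrt( 6 ) /6, 3*sqrt( 19 )/17, sqrt(6 ), sqrt( 7),  sqrt( 7), sqrt(10),sqrt (13), 3.82,sqrt( 15), sqrt(19) , 6, 6.85,  2*sqrt(15) ] 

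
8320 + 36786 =45106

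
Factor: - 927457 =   -  223^1 * 4159^1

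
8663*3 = 25989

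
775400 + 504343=1279743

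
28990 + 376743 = 405733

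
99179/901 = 110 + 69/901 = 110.08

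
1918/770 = 137/55  =  2.49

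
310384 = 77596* 4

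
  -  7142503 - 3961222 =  - 11103725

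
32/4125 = 32/4125 = 0.01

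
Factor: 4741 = 11^1*431^1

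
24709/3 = 24709/3 = 8236.33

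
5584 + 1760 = 7344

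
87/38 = 2  +  11/38 = 2.29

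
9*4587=41283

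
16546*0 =0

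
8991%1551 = 1236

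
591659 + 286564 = 878223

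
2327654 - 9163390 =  - 6835736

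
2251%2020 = 231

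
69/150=23/50 = 0.46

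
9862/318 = 31 + 2/159 =31.01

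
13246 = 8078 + 5168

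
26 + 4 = 30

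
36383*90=3274470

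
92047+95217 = 187264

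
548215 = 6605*83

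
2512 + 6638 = 9150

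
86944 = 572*152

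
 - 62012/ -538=31006/269 = 115.26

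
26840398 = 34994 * 767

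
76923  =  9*8547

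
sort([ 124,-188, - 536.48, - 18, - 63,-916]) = [ - 916, - 536.48,-188, - 63, - 18, 124 ]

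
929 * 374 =347446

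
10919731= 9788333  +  1131398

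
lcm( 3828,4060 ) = 133980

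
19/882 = 19/882= 0.02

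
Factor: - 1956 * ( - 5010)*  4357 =42696682920 = 2^3 * 3^2*5^1*163^1 * 167^1*4357^1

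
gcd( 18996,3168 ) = 12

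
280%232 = 48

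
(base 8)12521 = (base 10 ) 5457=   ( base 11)4111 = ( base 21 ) C7I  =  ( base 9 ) 7433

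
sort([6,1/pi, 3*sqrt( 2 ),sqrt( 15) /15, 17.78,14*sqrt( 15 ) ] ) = [sqrt( 15 )/15, 1/pi, 3*sqrt(2), 6  ,  17.78, 14*sqrt( 15)] 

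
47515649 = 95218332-47702683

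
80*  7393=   591440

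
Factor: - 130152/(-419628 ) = 2^1*11^( -1)*17^(  -  1)*29^1 = 58/187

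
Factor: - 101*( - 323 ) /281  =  32623/281 = 17^1*19^1*101^1 * 281^ (-1 ) 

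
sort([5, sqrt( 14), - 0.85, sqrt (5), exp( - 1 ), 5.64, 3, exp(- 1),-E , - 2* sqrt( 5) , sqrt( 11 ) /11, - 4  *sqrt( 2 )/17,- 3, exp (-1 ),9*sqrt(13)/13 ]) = [- 2 * sqrt( 5 ), - 3,-E, - 0.85 , - 4*sqrt( 2)/17 , sqrt( 11 )/11, exp(-1 ),exp( - 1), exp( - 1),  sqrt( 5 ), 9*sqrt( 13 )/13 , 3, sqrt( 14 ),5, 5.64 ]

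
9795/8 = 9795/8 = 1224.38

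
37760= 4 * 9440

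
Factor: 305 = 5^1*61^1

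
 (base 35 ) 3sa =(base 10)4665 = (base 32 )4HP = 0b1001000111001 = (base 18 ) E73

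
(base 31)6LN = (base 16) 1928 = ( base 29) 7J2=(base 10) 6440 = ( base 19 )hfi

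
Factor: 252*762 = 2^3*3^3*7^1*127^1 = 192024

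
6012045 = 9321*645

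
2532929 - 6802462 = -4269533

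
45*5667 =255015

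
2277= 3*759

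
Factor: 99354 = 2^1*3^1*29^1*571^1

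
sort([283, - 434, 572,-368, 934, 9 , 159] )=[ - 434,-368,9,159,283, 572,934]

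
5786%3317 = 2469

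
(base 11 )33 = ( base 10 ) 36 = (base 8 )44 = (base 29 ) 17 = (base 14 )28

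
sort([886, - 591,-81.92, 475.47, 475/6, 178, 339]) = [-591, - 81.92, 475/6,  178, 339 , 475.47,886 ] 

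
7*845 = 5915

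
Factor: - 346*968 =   -  334928=-2^4 *11^2*173^1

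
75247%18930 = 18457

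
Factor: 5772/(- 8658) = - 2/3=- 2^1*3^( - 1 )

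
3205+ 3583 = 6788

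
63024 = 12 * 5252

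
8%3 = 2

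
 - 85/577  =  -85/577 = - 0.15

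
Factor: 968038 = 2^1*484019^1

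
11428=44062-32634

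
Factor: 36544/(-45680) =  - 2^2*5^( - 1)= - 4/5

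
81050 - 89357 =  - 8307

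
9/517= 9/517 = 0.02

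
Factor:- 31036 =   -  2^2*7759^1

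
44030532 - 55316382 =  - 11285850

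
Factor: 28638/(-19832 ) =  - 387/268  =  - 2^( - 2)*3^2*43^1*67^( - 1)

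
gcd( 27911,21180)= 1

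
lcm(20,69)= 1380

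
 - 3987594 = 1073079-5060673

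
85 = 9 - -76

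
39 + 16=55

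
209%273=209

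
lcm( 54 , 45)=270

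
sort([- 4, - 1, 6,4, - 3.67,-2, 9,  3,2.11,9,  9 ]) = [ - 4 , - 3.67, - 2,-1,2.11, 3, 4 , 6, 9,9, 9]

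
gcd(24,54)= 6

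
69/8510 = 3/370 = 0.01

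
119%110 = 9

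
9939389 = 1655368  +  8284021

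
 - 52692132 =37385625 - 90077757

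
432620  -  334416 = 98204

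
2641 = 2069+572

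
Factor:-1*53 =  - 53^1= - 53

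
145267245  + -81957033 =63310212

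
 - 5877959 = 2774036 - 8651995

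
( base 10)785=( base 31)PA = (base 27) 122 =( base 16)311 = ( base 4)30101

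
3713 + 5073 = 8786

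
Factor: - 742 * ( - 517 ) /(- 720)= -2^( - 3 )*3^(-2) * 5^( - 1 )*7^1*11^1*  47^1*53^1= - 191807/360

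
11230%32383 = 11230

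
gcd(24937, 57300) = 1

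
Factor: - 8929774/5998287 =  - 2^1*3^( - 1 )*7^1*523^ ( - 1)*3823^ (- 1)*637841^1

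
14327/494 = 14327/494 = 29.00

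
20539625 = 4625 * 4441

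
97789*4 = 391156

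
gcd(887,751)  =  1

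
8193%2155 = 1728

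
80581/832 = 80581/832  =  96.85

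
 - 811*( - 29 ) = 23519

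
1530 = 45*34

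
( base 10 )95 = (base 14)6B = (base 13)74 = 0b1011111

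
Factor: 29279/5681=13^( - 1 )*67^1 = 67/13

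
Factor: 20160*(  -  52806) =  - 2^7 * 3^3*5^1*7^1*13^1*677^1 = -1064568960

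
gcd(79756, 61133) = 1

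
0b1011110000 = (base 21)1eh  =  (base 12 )528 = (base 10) 752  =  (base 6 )3252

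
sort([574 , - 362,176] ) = [  -  362, 176, 574]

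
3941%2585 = 1356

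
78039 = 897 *87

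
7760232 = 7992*971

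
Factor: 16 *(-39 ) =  - 2^4 * 3^1*13^1 = - 624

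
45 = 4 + 41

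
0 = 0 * 5299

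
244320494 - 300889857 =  - 56569363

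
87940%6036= 3436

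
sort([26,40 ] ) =[26,  40 ] 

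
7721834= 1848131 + 5873703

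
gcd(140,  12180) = 140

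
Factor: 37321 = 37321^1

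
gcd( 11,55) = 11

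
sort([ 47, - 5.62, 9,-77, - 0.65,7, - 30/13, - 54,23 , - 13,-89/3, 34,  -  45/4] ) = [ -77, - 54,-89/3, - 13, - 45/4, - 5.62, - 30/13  , - 0.65,7 , 9,23,34,47]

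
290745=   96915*3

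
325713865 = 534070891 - 208357026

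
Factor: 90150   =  2^1*3^1* 5^2*601^1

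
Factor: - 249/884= - 2^( - 2)* 3^1*13^( - 1 )*17^( - 1)*83^1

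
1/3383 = 1/3383= 0.00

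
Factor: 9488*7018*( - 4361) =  - 2^5*7^2 * 11^2*29^1*89^1*593^1 = - 290384965024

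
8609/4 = 2152 + 1/4=2152.25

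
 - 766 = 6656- 7422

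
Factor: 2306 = 2^1*1153^1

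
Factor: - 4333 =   -  7^1 * 619^1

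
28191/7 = 28191/7 = 4027.29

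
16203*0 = 0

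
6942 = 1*6942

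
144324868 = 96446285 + 47878583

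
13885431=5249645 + 8635786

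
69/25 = 69/25=2.76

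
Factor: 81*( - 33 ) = -2673 = - 3^5*11^1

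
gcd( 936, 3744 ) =936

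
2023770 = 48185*42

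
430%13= 1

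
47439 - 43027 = 4412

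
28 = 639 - 611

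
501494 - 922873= - 421379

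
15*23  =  345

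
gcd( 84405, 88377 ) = 993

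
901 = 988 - 87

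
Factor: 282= 2^1 *3^1*47^1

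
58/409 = 58/409 = 0.14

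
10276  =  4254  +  6022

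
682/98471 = 682/98471 = 0.01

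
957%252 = 201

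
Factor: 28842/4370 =3^1 * 5^(  -  1) *11^1 =33/5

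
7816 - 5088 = 2728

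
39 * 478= 18642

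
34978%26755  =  8223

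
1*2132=2132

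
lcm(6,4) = 12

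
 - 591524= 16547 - 608071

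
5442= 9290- 3848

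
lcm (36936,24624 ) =73872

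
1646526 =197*8358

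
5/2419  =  5/2419 = 0.00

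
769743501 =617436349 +152307152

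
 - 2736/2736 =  - 1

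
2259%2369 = 2259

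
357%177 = 3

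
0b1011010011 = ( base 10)723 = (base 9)883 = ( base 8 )1323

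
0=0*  5231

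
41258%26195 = 15063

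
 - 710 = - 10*71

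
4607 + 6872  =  11479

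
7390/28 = 3695/14 = 263.93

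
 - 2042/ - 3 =680+2/3=680.67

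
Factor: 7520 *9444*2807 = 199349996160 = 2^7* 3^1 *5^1* 7^1 *47^1*401^1 * 787^1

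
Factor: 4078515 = 3^1*5^1*7^2*31^1*179^1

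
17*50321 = 855457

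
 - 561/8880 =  - 187/2960 = -  0.06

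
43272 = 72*601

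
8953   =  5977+2976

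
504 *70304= 35433216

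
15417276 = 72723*212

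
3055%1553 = 1502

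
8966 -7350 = 1616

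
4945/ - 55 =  - 90+1/11=- 89.91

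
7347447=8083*909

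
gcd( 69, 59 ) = 1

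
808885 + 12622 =821507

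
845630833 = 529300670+316330163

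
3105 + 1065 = 4170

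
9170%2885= 515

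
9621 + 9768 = 19389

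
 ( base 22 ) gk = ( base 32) bk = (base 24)fc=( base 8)564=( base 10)372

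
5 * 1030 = 5150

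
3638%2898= 740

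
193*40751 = 7864943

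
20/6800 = 1/340 = 0.00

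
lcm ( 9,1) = 9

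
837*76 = 63612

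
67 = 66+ 1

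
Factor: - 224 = -2^5*7^1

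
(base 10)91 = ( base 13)70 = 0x5B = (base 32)2r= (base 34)2N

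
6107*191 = 1166437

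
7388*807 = 5962116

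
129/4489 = 129/4489 = 0.03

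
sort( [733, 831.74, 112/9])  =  [112/9,733, 831.74 ]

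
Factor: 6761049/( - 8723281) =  - 3^1*7^( - 1 )*43^( - 1)* 73^ ( - 1)*397^( - 1)*2253683^1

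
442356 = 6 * 73726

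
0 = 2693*0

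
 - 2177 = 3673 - 5850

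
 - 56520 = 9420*( - 6 ) 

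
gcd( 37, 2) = 1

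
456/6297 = 152/2099 = 0.07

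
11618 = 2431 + 9187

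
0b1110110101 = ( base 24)1fd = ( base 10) 949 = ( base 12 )671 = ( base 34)rv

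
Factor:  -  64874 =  - 2^1*163^1*199^1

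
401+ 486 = 887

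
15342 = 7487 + 7855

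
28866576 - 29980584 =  - 1114008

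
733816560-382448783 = 351367777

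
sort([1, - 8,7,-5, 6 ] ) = [ - 8,-5, 1,6, 7 ] 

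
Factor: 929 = 929^1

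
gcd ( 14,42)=14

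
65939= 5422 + 60517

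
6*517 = 3102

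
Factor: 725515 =5^1*7^1*19^1*1091^1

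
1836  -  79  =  1757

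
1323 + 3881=5204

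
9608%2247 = 620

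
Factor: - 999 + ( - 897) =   -  2^3*3^1*79^1= -1896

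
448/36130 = 224/18065 = 0.01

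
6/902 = 3/451=0.01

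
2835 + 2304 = 5139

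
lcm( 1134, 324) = 2268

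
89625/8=11203+1/8=11203.12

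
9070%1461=304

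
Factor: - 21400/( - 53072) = 2^ ( - 1) * 5^2*31^( - 1)= 25/62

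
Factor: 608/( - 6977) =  - 2^5*19^1*6977^( - 1)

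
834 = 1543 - 709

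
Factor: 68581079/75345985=5^( - 1) * 7^1*11^(-1)*13^ ( - 1)*105379^( - 1 )*9797297^1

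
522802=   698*749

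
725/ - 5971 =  - 725/5971 = - 0.12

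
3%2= 1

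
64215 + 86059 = 150274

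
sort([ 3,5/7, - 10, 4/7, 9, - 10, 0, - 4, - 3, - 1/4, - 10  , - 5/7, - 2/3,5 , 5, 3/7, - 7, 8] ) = [ - 10, - 10, - 10, - 7, - 4, - 3, - 5/7 , - 2/3, - 1/4,0, 3/7, 4/7, 5/7,3,5, 5,8, 9]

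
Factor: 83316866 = 2^1*1811^1*23003^1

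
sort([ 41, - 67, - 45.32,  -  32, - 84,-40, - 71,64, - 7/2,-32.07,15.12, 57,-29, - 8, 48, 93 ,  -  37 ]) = [ - 84, - 71, - 67,-45.32,-40 , - 37,-32.07, -32,-29, - 8, - 7/2, 15.12,  41,48,57,64 , 93] 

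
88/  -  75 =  - 88/75 = - 1.17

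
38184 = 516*74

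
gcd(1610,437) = 23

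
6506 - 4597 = 1909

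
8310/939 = 2770/313 = 8.85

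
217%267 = 217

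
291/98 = 291/98 = 2.97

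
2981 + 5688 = 8669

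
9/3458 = 9/3458 = 0.00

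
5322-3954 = 1368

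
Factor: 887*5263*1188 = 2^2*3^3*11^1*19^1*277^1*887^1 = 5545917828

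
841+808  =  1649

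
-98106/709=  - 139  +  445/709=- 138.37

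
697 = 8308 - 7611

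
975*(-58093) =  - 56640675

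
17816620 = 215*82868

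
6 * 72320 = 433920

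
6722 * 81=544482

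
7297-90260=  - 82963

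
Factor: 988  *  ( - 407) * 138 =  - 2^3*3^1 * 11^1*13^1*19^1*23^1*37^1 = -55492008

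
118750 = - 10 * ( - 11875 ) 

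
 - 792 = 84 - 876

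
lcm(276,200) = 13800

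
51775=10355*5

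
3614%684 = 194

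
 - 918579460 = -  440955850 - 477623610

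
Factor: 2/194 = 97^( - 1 ) = 1/97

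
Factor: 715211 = 7^1*83^1*1231^1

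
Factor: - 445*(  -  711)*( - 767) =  - 3^2 * 5^1 * 13^1*59^1*79^1*89^1 = - 242674965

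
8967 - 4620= 4347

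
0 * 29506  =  0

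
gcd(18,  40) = 2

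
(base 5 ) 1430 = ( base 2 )11110000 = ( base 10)240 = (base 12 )180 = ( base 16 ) f0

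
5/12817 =5/12817=0.00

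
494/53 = 9 + 17/53=9.32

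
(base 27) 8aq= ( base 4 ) 1133300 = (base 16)17F0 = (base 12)3668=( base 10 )6128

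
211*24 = 5064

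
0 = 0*92128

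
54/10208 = 27/5104  =  0.01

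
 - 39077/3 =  - 13026 + 1/3  =  - 13025.67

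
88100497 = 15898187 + 72202310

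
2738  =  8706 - 5968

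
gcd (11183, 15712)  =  1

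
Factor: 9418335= 3^1*5^1 * 181^1*3469^1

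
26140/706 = 13070/353= 37.03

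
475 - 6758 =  - 6283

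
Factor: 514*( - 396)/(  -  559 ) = 2^3* 3^2*11^1*13^(-1 )*43^(-1)*257^1= 203544/559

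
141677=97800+43877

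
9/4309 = 9/4309 = 0.00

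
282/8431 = 282/8431 = 0.03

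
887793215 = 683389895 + 204403320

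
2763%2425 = 338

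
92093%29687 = 3032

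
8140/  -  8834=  - 1+ 347/4417  =  - 0.92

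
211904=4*52976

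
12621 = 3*4207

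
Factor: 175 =5^2*7^1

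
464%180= 104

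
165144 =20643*8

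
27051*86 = 2326386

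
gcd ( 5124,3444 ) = 84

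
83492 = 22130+61362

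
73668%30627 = 12414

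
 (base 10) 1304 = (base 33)16h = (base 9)1708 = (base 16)518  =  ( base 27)1l8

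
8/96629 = 8/96629 = 0.00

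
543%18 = 3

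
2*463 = 926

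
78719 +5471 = 84190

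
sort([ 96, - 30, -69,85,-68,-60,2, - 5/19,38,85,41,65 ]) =[-69, - 68,- 60,-30, - 5/19,2,38,41,65,85, 85,96 ]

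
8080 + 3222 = 11302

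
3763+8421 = 12184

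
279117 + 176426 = 455543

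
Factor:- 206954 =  -2^1*11^1*23^1 * 409^1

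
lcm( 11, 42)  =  462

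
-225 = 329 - 554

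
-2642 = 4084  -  6726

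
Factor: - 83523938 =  - 2^1*41761969^1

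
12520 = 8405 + 4115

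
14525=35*415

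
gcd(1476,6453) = 9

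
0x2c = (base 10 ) 44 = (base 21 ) 22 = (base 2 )101100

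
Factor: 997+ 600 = 1597 = 1597^1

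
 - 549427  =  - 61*9007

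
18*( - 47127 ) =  - 848286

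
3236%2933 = 303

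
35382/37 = 956 + 10/37 = 956.27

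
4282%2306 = 1976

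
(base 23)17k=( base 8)1306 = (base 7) 2033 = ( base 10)710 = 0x2c6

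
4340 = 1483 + 2857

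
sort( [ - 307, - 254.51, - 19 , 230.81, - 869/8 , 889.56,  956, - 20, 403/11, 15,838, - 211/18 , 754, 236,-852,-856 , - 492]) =[ - 856, - 852, - 492, - 307, - 254.51, - 869/8,  -  20, - 19 , - 211/18, 15, 403/11, 230.81, 236, 754 , 838,889.56,956]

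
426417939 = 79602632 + 346815307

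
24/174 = 4/29 = 0.14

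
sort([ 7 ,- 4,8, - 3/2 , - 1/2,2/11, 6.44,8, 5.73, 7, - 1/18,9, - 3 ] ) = [-4, - 3, - 3/2,  -  1/2, - 1/18, 2/11, 5.73, 6.44,7, 7,8, 8  ,  9 ]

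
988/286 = 38/11 = 3.45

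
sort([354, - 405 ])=[ - 405,354] 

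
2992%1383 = 226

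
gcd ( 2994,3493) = 499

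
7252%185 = 37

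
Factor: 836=2^2 * 11^1*19^1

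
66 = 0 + 66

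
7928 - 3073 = 4855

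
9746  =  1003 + 8743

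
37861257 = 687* 55111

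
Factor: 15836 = 2^2*37^1 *107^1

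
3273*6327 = 20708271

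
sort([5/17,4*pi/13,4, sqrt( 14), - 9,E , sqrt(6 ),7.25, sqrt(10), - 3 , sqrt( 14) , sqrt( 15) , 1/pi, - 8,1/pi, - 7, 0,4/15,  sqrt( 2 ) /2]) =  [ - 9 , - 8, - 7, - 3  ,  0,4/15,5/17,1/pi , 1/pi,sqrt( 2)/2 , 4*pi/13 , sqrt( 6), E, sqrt(10), sqrt(14),  sqrt( 14 ), sqrt( 15) , 4  ,  7.25]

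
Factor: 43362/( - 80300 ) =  - 27/50 = -2^( - 1 )*3^3*5^( - 2)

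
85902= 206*417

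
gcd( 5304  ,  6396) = 156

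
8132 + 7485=15617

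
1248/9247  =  1248/9247 = 0.13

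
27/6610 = 27/6610= 0.00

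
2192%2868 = 2192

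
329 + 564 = 893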